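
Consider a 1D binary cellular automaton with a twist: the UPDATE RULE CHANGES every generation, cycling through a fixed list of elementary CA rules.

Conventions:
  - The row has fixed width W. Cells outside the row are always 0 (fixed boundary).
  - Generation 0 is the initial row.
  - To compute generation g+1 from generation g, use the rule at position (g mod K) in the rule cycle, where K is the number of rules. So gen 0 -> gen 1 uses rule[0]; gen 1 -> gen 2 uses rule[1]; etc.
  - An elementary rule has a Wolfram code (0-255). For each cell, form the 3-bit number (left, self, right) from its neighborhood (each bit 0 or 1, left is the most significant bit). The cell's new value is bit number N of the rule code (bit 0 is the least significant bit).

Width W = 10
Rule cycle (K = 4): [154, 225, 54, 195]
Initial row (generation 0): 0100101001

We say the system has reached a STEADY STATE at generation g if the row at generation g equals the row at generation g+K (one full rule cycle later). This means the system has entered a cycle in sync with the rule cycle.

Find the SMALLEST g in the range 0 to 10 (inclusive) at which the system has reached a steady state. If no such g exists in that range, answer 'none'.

Gen 0: 0100101001
Gen 1 (rule 154): 1011000110
Gen 2 (rule 225): 0101010010
Gen 3 (rule 54): 1111111111
Gen 4 (rule 195): 0111111111
Gen 5 (rule 154): 1111111110
Gen 6 (rule 225): 0111111110
Gen 7 (rule 54): 1000000001
Gen 8 (rule 195): 0011111110
Gen 9 (rule 154): 0111111101
Gen 10 (rule 225): 0011111110
Gen 11 (rule 54): 0100000001
Gen 12 (rule 195): 1001111110
Gen 13 (rule 154): 0111111101
Gen 14 (rule 225): 0011111110

Answer: 9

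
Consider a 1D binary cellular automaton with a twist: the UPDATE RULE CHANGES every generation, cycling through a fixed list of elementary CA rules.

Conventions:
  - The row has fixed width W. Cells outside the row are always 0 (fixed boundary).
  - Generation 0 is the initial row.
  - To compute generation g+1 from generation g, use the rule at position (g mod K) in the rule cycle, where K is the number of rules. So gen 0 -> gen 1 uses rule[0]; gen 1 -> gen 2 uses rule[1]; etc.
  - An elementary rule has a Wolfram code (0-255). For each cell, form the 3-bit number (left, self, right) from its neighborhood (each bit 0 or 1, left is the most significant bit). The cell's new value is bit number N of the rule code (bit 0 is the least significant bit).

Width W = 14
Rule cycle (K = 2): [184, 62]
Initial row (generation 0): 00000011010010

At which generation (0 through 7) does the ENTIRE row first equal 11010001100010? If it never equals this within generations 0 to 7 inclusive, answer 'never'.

Gen 0: 00000011010010
Gen 1 (rule 184): 00000010101001
Gen 2 (rule 62): 00000111111111
Gen 3 (rule 184): 00000111111110
Gen 4 (rule 62): 00001100000001
Gen 5 (rule 184): 00001010000000
Gen 6 (rule 62): 00011111000000
Gen 7 (rule 184): 00011110100000

Answer: never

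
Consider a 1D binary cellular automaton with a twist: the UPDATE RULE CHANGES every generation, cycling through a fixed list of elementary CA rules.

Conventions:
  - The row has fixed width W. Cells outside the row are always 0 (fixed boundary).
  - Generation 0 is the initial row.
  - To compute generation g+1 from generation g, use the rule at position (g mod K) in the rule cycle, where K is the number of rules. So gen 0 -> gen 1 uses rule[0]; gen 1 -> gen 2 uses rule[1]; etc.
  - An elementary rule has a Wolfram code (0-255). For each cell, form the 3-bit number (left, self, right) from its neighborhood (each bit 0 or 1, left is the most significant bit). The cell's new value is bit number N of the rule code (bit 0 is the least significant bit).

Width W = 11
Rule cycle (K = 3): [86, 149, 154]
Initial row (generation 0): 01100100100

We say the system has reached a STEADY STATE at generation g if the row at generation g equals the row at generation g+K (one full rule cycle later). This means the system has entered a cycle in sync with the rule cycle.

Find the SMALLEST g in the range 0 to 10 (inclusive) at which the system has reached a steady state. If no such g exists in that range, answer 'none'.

Gen 0: 01100100100
Gen 1 (rule 86): 10111111110
Gen 2 (rule 149): 10011111101
Gen 3 (rule 154): 01111111000
Gen 4 (rule 86): 10000001100
Gen 5 (rule 149): 11111100011
Gen 6 (rule 154): 11111010110
Gen 7 (rule 86): 00001010011
Gen 8 (rule 149): 11101011000
Gen 9 (rule 154): 11000010100
Gen 10 (rule 86): 01100110110
Gen 11 (rule 149): 00010000001
Gen 12 (rule 154): 00101000010
Gen 13 (rule 86): 01101100111

Answer: none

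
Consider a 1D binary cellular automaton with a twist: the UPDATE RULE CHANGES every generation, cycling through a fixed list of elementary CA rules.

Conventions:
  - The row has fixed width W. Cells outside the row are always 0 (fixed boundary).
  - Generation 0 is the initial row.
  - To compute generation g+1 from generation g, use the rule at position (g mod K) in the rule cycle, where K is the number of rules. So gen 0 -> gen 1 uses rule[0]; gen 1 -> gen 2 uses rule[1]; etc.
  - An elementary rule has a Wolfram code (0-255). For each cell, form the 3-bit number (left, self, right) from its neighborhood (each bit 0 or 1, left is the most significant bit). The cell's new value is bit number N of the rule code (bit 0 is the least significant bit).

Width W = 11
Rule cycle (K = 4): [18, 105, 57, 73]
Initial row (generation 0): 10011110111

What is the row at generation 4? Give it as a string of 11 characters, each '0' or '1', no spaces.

Gen 0: 10011110111
Gen 1 (rule 18): 01100000000
Gen 2 (rule 105): 01101111111
Gen 3 (rule 57): 01011000000
Gen 4 (rule 73): 00011011111

Answer: 00011011111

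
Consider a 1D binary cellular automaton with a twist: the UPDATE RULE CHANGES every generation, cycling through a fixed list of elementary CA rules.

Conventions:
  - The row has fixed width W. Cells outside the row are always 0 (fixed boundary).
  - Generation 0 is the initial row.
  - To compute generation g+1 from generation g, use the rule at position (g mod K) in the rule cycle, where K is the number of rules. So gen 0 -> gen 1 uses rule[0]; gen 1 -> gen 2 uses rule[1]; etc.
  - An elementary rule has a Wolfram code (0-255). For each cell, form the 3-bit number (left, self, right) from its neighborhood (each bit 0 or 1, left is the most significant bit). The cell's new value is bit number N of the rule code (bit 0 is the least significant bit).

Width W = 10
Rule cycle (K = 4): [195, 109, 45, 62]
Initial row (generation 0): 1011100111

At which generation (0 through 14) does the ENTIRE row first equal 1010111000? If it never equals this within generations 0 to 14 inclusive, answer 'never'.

Answer: never

Derivation:
Gen 0: 1011100111
Gen 1 (rule 195): 0001101011
Gen 2 (rule 109): 1101111111
Gen 3 (rule 45): 1011000000
Gen 4 (rule 62): 1110100000
Gen 5 (rule 195): 0110001111
Gen 6 (rule 109): 0110101001
Gen 7 (rule 45): 0101111001
Gen 8 (rule 62): 1111000111
Gen 9 (rule 195): 0111011011
Gen 10 (rule 109): 0101111111
Gen 11 (rule 45): 0111000000
Gen 12 (rule 62): 1100100000
Gen 13 (rule 195): 0101001111
Gen 14 (rule 109): 0111001001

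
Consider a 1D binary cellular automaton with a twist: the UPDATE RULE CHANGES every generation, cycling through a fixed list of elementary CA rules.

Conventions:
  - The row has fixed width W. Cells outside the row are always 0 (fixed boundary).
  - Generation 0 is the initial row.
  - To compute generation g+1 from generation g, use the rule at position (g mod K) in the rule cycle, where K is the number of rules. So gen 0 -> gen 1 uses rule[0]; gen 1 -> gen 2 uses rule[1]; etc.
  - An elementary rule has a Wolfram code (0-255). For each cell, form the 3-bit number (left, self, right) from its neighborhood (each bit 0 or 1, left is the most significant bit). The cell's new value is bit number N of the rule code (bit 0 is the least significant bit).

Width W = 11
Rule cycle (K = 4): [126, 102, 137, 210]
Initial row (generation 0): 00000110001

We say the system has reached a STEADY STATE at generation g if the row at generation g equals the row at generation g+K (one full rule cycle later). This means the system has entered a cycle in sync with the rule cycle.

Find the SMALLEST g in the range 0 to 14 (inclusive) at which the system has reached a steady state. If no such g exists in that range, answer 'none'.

Gen 0: 00000110001
Gen 1 (rule 126): 00001111011
Gen 2 (rule 102): 00010001101
Gen 3 (rule 137): 11000101000
Gen 4 (rule 210): 01101000100
Gen 5 (rule 126): 11111101110
Gen 6 (rule 102): 00000110010
Gen 7 (rule 137): 11110100000
Gen 8 (rule 210): 01110010000
Gen 9 (rule 126): 11011111000
Gen 10 (rule 102): 01100001000
Gen 11 (rule 137): 01001100011
Gen 12 (rule 210): 10110110101
Gen 13 (rule 126): 11111111111
Gen 14 (rule 102): 00000000001
Gen 15 (rule 137): 11111111100
Gen 16 (rule 210): 01111111110
Gen 17 (rule 126): 11000000011
Gen 18 (rule 102): 01000000101

Answer: none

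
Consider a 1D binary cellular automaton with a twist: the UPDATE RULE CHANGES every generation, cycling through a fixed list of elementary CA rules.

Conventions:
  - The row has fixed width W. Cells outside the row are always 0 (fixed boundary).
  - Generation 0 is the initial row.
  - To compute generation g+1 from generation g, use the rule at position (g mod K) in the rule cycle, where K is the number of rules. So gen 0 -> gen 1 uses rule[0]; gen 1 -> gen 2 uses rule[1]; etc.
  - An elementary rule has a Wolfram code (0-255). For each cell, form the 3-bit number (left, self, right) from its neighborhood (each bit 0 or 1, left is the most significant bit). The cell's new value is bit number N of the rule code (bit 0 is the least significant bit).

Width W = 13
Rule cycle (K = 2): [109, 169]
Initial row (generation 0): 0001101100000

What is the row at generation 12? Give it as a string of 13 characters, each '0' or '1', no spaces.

Answer: 0000111100000

Derivation:
Gen 0: 0001101100000
Gen 1 (rule 109): 1101111101111
Gen 2 (rule 169): 1011111011110
Gen 3 (rule 109): 1110001110010
Gen 4 (rule 169): 1100101100000
Gen 5 (rule 109): 1100111101111
Gen 6 (rule 169): 1000111011110
Gen 7 (rule 109): 1010101110010
Gen 8 (rule 169): 0101011100000
Gen 9 (rule 109): 0111110101111
Gen 10 (rule 169): 0111101011110
Gen 11 (rule 109): 0100111110010
Gen 12 (rule 169): 0000111100000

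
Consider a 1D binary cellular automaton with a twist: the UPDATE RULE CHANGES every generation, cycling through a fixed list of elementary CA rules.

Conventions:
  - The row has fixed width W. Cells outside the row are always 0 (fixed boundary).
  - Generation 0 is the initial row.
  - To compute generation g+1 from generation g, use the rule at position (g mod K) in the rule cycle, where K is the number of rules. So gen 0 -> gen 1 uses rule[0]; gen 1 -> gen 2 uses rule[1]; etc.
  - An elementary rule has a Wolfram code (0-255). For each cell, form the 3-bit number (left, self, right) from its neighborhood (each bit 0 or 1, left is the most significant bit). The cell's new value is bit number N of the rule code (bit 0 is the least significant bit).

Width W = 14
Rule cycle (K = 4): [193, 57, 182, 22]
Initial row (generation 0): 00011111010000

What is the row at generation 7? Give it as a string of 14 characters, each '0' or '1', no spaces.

Answer: 11000111111100

Derivation:
Gen 0: 00011111010000
Gen 1 (rule 193): 11001111000111
Gen 2 (rule 57): 10101000110100
Gen 3 (rule 182): 11111101001110
Gen 4 (rule 22): 00000001110001
Gen 5 (rule 193): 11111100110100
Gen 6 (rule 57): 10000010101011
Gen 7 (rule 182): 11000111111100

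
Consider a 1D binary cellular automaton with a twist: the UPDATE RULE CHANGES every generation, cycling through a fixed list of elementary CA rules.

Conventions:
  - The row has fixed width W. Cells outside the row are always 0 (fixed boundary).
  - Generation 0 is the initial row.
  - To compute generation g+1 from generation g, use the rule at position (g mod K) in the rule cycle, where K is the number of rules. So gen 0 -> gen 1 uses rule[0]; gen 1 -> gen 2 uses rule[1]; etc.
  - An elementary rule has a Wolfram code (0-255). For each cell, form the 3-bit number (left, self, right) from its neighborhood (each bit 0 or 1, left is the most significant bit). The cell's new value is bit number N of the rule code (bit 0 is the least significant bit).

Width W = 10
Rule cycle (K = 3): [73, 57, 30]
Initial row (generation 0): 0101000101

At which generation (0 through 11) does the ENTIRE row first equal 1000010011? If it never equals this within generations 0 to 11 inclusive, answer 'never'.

Gen 0: 0101000101
Gen 1 (rule 73): 0000010000
Gen 2 (rule 57): 1111001111
Gen 3 (rule 30): 1000111000
Gen 4 (rule 73): 0010101011
Gen 5 (rule 57): 1001010110
Gen 6 (rule 30): 1111010101
Gen 7 (rule 73): 1001000000
Gen 8 (rule 57): 0100111111
Gen 9 (rule 30): 1111100000
Gen 10 (rule 73): 1000101111
Gen 11 (rule 57): 0110011000

Answer: never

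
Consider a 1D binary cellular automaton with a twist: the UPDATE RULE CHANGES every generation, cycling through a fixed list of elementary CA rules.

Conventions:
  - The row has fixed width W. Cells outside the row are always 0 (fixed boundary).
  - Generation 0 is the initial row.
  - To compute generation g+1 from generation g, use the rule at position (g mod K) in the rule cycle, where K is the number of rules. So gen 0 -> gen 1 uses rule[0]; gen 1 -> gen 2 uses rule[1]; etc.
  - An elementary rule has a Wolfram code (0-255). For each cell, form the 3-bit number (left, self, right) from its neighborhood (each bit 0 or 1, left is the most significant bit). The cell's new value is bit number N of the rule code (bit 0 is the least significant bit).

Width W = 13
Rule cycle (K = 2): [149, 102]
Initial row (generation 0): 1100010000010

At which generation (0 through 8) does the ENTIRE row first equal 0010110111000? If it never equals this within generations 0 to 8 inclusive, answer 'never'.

Gen 0: 1100010000010
Gen 1 (rule 149): 0011011111011
Gen 2 (rule 102): 0101100001101
Gen 3 (rule 149): 0100011100001
Gen 4 (rule 102): 1100100100011
Gen 5 (rule 149): 0010110111000
Gen 6 (rule 102): 0111011001000
Gen 7 (rule 149): 0010000101111
Gen 8 (rule 102): 0110001110001

Answer: 5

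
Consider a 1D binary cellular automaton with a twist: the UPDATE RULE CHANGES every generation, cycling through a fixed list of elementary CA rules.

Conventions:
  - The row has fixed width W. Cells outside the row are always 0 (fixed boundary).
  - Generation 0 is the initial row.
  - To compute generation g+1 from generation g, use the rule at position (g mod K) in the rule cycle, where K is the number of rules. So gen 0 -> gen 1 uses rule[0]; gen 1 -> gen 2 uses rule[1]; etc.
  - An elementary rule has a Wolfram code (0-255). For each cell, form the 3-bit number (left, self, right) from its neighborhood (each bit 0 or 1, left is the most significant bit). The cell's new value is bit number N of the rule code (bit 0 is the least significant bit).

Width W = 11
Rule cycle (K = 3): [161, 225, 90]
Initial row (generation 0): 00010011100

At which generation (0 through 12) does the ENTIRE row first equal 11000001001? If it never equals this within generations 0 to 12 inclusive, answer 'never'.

Answer: 1

Derivation:
Gen 0: 00010011100
Gen 1 (rule 161): 11000001001
Gen 2 (rule 225): 01011100000
Gen 3 (rule 90): 10010110000
Gen 4 (rule 161): 00001000111
Gen 5 (rule 225): 11100010011
Gen 6 (rule 90): 10110101111
Gen 7 (rule 161): 01001010110
Gen 8 (rule 225): 00000101010
Gen 9 (rule 90): 00001000001
Gen 10 (rule 161): 11100011100
Gen 11 (rule 225): 01101001101
Gen 12 (rule 90): 11100111100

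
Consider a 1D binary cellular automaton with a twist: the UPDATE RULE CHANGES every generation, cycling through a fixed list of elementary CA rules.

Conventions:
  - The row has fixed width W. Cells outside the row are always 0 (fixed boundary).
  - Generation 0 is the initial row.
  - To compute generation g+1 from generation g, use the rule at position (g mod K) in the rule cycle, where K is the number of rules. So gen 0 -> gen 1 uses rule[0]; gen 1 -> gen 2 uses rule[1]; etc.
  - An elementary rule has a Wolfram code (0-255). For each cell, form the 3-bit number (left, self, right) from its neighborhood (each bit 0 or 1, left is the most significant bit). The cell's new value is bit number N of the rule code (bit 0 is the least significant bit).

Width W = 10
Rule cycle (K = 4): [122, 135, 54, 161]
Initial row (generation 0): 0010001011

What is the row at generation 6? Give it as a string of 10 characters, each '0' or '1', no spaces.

Gen 0: 0010001011
Gen 1 (rule 122): 0101010111
Gen 2 (rule 135): 1101010010
Gen 3 (rule 54): 0011111111
Gen 4 (rule 161): 1001111110
Gen 5 (rule 122): 0111000011
Gen 6 (rule 135): 1010011100

Answer: 1010011100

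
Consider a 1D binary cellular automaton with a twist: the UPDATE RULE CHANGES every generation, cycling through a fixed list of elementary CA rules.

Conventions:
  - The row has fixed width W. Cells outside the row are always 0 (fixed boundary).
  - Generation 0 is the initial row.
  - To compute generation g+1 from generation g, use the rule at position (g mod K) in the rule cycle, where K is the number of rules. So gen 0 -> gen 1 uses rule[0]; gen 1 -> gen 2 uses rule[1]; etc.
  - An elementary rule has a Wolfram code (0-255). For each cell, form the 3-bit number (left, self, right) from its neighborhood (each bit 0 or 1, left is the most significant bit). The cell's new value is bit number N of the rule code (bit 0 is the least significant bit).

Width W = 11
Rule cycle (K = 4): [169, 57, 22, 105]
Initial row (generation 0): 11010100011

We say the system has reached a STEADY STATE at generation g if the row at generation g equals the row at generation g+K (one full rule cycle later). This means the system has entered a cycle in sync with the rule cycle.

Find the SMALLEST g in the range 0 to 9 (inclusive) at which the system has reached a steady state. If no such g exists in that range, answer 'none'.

Answer: none

Derivation:
Gen 0: 11010100011
Gen 1 (rule 169): 10101001010
Gen 2 (rule 57): 01010100101
Gen 3 (rule 22): 11010111101
Gen 4 (rule 105): 11101100110
Gen 5 (rule 169): 11011000100
Gen 6 (rule 57): 10110110011
Gen 7 (rule 22): 10000001100
Gen 8 (rule 105): 00111101101
Gen 9 (rule 169): 10111011010
Gen 10 (rule 57): 01100110101
Gen 11 (rule 22): 10011000101
Gen 12 (rule 105): 00011010010
Gen 13 (rule 169): 11010100000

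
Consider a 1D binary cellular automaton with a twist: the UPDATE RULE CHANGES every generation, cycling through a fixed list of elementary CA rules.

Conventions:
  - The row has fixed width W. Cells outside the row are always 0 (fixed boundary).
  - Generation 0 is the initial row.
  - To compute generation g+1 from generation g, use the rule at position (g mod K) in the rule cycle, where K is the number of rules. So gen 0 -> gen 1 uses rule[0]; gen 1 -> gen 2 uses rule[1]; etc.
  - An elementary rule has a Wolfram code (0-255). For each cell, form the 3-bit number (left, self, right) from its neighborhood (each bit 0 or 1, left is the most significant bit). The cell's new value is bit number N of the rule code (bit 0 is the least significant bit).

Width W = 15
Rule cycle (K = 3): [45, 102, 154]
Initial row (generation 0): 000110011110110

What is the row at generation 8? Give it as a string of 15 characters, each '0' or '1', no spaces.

Gen 0: 000110011110110
Gen 1 (rule 45): 110100010001100
Gen 2 (rule 102): 011100110010100
Gen 3 (rule 154): 111011101100010
Gen 4 (rule 45): 100110011001010
Gen 5 (rule 102): 101010101011110
Gen 6 (rule 154): 000000000011101
Gen 7 (rule 45): 111111111010011
Gen 8 (rule 102): 000000001110101

Answer: 000000001110101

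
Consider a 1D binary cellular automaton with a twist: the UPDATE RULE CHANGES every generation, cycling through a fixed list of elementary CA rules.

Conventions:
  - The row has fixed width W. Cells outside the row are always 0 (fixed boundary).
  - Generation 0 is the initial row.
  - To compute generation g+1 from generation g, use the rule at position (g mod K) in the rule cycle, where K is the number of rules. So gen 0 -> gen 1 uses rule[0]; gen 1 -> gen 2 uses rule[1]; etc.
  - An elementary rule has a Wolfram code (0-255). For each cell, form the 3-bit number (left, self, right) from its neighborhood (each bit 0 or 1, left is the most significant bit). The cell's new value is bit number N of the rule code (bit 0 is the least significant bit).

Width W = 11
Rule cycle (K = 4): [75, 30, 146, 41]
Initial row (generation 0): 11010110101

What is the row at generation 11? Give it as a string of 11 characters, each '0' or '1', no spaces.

Gen 0: 11010110101
Gen 1 (rule 75): 11000110000
Gen 2 (rule 30): 10101101000
Gen 3 (rule 146): 00000000100
Gen 4 (rule 41): 11111110001
Gen 5 (rule 75): 10000010110
Gen 6 (rule 30): 11000110101
Gen 7 (rule 146): 00101000000
Gen 8 (rule 41): 10010011111
Gen 9 (rule 75): 00100110001
Gen 10 (rule 30): 01111101011
Gen 11 (rule 146): 10111000000

Answer: 10111000000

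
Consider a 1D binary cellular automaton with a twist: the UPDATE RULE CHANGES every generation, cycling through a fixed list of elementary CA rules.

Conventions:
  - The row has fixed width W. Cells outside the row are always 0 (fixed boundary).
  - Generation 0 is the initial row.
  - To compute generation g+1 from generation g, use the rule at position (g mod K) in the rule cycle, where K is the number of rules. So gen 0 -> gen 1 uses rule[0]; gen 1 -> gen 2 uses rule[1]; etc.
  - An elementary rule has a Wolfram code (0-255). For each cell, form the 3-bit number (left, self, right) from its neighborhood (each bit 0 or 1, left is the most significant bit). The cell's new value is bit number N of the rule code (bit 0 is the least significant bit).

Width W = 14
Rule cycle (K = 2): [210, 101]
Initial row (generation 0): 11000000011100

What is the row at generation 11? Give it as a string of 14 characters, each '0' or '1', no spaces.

Gen 0: 11000000011100
Gen 1 (rule 210): 01100000101110
Gen 2 (rule 101): 00101110110010
Gen 3 (rule 210): 01000110011101
Gen 4 (rule 101): 01010010000111
Gen 5 (rule 210): 10001101001011
Gen 6 (rule 101): 10100111001101
Gen 7 (rule 210): 00011011110100
Gen 8 (rule 101): 11001100011101
Gen 9 (rule 210): 01110110101100
Gen 10 (rule 101): 00011011110101
Gen 11 (rule 210): 00101001110000

Answer: 00101001110000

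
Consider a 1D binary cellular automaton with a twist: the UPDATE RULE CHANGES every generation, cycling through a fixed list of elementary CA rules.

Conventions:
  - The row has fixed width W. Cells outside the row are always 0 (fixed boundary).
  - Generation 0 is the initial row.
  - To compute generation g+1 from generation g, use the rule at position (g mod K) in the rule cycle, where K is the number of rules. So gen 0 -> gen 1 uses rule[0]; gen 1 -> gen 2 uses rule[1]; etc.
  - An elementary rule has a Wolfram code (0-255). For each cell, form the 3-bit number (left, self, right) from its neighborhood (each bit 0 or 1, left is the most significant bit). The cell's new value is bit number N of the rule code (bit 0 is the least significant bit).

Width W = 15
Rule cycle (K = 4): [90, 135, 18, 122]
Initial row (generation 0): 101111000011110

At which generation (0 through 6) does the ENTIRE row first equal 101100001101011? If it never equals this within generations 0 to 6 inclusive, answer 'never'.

Answer: never

Derivation:
Gen 0: 101111000011110
Gen 1 (rule 90): 001001100110011
Gen 2 (rule 135): 111010001000100
Gen 3 (rule 18): 000001010101010
Gen 4 (rule 122): 000010101010101
Gen 5 (rule 90): 000100000000000
Gen 6 (rule 135): 111101111111111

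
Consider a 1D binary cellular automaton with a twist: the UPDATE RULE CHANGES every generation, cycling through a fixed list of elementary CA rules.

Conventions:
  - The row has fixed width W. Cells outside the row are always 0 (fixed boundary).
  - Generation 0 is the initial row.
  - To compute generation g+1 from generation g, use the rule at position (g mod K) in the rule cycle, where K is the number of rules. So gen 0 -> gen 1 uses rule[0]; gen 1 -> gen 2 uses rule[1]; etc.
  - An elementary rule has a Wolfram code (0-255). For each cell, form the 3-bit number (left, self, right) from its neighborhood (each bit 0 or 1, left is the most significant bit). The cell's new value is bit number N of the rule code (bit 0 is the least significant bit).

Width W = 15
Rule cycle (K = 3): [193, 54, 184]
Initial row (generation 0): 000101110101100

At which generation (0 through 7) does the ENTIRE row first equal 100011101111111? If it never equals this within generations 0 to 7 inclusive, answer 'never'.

Gen 0: 000101110101100
Gen 1 (rule 193): 110000110000101
Gen 2 (rule 54): 001001001001111
Gen 3 (rule 184): 000100100101110
Gen 4 (rule 193): 110000000000110
Gen 5 (rule 54): 001000000001001
Gen 6 (rule 184): 000100000000100
Gen 7 (rule 193): 110001111110001

Answer: never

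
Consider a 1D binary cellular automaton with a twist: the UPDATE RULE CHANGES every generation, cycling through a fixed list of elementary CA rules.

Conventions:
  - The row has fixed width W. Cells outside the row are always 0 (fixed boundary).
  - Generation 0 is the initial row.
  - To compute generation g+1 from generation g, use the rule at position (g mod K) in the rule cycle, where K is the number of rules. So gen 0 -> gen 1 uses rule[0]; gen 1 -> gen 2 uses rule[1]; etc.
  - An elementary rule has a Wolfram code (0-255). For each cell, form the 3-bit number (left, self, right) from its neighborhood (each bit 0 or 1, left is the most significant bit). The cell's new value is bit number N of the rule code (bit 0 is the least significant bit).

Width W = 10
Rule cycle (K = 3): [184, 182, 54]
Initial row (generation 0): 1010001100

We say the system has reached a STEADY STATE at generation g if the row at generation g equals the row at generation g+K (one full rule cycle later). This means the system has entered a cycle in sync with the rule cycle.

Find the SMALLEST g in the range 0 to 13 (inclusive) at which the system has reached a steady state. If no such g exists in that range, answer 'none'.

Answer: 3

Derivation:
Gen 0: 1010001100
Gen 1 (rule 184): 0101001010
Gen 2 (rule 182): 1111111111
Gen 3 (rule 54): 0000000000
Gen 4 (rule 184): 0000000000
Gen 5 (rule 182): 0000000000
Gen 6 (rule 54): 0000000000
Gen 7 (rule 184): 0000000000
Gen 8 (rule 182): 0000000000
Gen 9 (rule 54): 0000000000
Gen 10 (rule 184): 0000000000
Gen 11 (rule 182): 0000000000
Gen 12 (rule 54): 0000000000
Gen 13 (rule 184): 0000000000
Gen 14 (rule 182): 0000000000
Gen 15 (rule 54): 0000000000
Gen 16 (rule 184): 0000000000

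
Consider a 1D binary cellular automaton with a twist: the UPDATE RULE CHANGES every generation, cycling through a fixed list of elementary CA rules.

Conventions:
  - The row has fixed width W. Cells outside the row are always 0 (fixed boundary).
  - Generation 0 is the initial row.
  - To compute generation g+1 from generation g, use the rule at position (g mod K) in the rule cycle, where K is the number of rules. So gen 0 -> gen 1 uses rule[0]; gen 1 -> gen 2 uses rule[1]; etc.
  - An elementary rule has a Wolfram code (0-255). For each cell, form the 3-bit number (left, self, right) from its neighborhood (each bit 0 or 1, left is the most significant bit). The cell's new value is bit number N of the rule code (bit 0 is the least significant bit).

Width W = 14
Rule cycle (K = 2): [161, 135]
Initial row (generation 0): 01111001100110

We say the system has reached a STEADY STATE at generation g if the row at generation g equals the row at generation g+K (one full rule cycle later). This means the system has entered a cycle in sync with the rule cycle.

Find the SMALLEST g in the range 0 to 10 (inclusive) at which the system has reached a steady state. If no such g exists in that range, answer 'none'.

Gen 0: 01111001100110
Gen 1 (rule 161): 00110000000000
Gen 2 (rule 135): 11000111111111
Gen 3 (rule 161): 00010011111110
Gen 4 (rule 135): 11110101111100
Gen 5 (rule 161): 01101010111001
Gen 6 (rule 135): 10001010010011
Gen 7 (rule 161): 00100100000000
Gen 8 (rule 135): 11101101111111
Gen 9 (rule 161): 01010010111110
Gen 10 (rule 135): 11010110011100
Gen 11 (rule 161): 00101000001001
Gen 12 (rule 135): 11101011111011

Answer: none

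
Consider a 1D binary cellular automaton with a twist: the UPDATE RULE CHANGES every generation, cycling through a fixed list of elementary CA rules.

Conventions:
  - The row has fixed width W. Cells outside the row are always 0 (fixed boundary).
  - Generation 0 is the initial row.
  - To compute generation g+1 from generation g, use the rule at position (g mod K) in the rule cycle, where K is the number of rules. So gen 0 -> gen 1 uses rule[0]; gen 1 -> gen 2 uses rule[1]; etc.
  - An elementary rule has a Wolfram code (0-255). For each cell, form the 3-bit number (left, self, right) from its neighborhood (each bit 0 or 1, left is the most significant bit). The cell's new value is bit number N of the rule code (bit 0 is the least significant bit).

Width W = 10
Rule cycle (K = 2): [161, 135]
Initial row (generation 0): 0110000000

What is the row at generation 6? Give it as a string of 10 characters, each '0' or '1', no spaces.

Gen 0: 0110000000
Gen 1 (rule 161): 0000111111
Gen 2 (rule 135): 1111011110
Gen 3 (rule 161): 0110101100
Gen 4 (rule 135): 1000100001
Gen 5 (rule 161): 0010001100
Gen 6 (rule 135): 1110110001

Answer: 1110110001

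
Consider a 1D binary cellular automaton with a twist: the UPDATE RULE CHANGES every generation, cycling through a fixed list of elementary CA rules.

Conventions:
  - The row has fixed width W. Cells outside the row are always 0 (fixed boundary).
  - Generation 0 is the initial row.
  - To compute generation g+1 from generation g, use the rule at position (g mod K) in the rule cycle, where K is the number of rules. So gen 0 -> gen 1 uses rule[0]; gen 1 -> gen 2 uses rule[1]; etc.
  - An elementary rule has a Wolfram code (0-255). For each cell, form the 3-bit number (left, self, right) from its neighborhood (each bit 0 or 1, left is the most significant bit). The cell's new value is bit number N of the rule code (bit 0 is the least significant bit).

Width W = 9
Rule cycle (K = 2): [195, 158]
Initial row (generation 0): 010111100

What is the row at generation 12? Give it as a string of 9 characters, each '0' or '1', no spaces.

Gen 0: 010111100
Gen 1 (rule 195): 100011101
Gen 2 (rule 158): 110111001
Gen 3 (rule 195): 010011010
Gen 4 (rule 158): 111110011
Gen 5 (rule 195): 011110101
Gen 6 (rule 158): 111100101
Gen 7 (rule 195): 011101000
Gen 8 (rule 158): 111001100
Gen 9 (rule 195): 011010101
Gen 10 (rule 158): 110010101
Gen 11 (rule 195): 010100000
Gen 12 (rule 158): 110110000

Answer: 110110000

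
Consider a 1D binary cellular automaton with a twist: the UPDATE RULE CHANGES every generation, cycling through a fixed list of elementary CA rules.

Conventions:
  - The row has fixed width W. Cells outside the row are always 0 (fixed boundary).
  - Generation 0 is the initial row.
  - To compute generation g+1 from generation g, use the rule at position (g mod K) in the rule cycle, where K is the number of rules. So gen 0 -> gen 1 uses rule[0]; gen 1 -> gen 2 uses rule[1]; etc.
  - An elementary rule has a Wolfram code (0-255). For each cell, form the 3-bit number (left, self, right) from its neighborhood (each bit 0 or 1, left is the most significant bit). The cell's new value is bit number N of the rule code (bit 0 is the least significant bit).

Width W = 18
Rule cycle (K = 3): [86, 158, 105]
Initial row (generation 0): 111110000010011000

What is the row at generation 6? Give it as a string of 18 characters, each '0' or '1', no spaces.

Answer: 101110000001001110

Derivation:
Gen 0: 111110000010011000
Gen 1 (rule 86): 000011000111101100
Gen 2 (rule 158): 000110101111001010
Gen 3 (rule 105): 110111011001000100
Gen 4 (rule 86): 010001001111101110
Gen 5 (rule 158): 111011111111001101
Gen 6 (rule 105): 101110000001001110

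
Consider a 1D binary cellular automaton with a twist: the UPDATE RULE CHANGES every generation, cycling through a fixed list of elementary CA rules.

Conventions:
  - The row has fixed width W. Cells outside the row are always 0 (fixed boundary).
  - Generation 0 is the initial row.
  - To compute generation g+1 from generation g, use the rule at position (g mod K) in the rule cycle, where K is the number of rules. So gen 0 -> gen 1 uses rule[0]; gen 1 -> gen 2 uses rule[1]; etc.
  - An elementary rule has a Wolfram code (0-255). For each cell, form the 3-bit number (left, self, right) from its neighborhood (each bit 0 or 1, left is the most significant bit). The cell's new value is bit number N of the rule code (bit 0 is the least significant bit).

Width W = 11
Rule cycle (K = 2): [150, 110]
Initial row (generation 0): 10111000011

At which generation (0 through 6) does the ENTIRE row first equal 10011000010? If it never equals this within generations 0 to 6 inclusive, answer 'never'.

Gen 0: 10111000011
Gen 1 (rule 150): 10010100100
Gen 2 (rule 110): 10111101100
Gen 3 (rule 150): 10011000010
Gen 4 (rule 110): 10111000110
Gen 5 (rule 150): 10010101001
Gen 6 (rule 110): 10111111011

Answer: 3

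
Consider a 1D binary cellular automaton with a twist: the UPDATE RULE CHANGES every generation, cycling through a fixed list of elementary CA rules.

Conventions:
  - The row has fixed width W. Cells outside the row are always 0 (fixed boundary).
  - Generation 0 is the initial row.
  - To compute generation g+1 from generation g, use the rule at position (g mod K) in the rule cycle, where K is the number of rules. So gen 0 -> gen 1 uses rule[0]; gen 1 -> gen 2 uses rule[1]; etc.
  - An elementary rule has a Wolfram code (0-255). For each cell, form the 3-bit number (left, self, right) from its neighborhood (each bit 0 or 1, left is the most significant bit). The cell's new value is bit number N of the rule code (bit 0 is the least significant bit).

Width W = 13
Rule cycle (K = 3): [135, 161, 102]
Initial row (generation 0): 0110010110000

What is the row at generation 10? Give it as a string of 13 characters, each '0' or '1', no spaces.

Answer: 1101011110001

Derivation:
Gen 0: 0110010110000
Gen 1 (rule 135): 1000110000111
Gen 2 (rule 161): 0010000110010
Gen 3 (rule 102): 0110001010110
Gen 4 (rule 135): 1000111010000
Gen 5 (rule 161): 0010010100111
Gen 6 (rule 102): 0110111101001
Gen 7 (rule 135): 1000011001011
Gen 8 (rule 161): 0011000000100
Gen 9 (rule 102): 0101000001100
Gen 10 (rule 135): 1101011110001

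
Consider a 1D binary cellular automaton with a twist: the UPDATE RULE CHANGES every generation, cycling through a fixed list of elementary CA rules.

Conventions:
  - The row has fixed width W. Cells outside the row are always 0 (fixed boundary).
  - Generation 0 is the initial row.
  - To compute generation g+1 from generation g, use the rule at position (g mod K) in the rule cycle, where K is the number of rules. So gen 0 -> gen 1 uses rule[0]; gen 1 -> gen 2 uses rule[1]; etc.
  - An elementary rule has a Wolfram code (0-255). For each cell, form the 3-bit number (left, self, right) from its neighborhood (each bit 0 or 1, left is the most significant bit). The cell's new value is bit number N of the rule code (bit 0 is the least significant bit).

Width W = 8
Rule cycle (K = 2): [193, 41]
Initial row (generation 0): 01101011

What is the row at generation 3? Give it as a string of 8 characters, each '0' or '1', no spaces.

Gen 0: 01101011
Gen 1 (rule 193): 00100001
Gen 2 (rule 41): 10001100
Gen 3 (rule 193): 00100101

Answer: 00100101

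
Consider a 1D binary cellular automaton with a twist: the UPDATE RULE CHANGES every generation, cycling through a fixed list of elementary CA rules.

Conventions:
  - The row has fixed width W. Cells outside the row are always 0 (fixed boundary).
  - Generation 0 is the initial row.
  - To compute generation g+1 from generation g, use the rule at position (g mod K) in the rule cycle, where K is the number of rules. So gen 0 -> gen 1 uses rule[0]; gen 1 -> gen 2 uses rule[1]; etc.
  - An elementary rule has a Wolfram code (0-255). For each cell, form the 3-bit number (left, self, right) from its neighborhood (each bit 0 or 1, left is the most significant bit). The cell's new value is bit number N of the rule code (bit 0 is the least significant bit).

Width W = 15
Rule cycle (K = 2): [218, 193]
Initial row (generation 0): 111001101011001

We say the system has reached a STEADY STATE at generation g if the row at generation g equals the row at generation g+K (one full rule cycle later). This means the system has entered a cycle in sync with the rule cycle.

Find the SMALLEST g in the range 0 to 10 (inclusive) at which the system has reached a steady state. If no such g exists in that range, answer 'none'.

Answer: 7

Derivation:
Gen 0: 111001101011001
Gen 1 (rule 218): 111111100011110
Gen 2 (rule 193): 011111101001110
Gen 3 (rule 218): 111111100111111
Gen 4 (rule 193): 011111100011111
Gen 5 (rule 218): 111111110111111
Gen 6 (rule 193): 011111110011111
Gen 7 (rule 218): 111111111111111
Gen 8 (rule 193): 011111111111111
Gen 9 (rule 218): 111111111111111
Gen 10 (rule 193): 011111111111111
Gen 11 (rule 218): 111111111111111
Gen 12 (rule 193): 011111111111111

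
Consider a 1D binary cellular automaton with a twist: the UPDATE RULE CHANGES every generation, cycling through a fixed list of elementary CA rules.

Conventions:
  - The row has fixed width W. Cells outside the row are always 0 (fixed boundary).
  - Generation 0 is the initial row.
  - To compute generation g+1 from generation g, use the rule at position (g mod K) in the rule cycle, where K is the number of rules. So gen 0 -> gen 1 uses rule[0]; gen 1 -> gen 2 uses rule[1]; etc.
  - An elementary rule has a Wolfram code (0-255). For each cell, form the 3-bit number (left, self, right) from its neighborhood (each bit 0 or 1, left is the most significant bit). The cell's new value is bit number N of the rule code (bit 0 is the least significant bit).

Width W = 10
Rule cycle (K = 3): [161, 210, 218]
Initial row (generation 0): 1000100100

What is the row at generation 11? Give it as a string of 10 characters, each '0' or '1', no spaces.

Answer: 0000101010

Derivation:
Gen 0: 1000100100
Gen 1 (rule 161): 0010000001
Gen 2 (rule 210): 0101000010
Gen 3 (rule 218): 1000100101
Gen 4 (rule 161): 0010000010
Gen 5 (rule 210): 0101000101
Gen 6 (rule 218): 1000101000
Gen 7 (rule 161): 0010010011
Gen 8 (rule 210): 0101101101
Gen 9 (rule 218): 1001101100
Gen 10 (rule 161): 0000010001
Gen 11 (rule 210): 0000101010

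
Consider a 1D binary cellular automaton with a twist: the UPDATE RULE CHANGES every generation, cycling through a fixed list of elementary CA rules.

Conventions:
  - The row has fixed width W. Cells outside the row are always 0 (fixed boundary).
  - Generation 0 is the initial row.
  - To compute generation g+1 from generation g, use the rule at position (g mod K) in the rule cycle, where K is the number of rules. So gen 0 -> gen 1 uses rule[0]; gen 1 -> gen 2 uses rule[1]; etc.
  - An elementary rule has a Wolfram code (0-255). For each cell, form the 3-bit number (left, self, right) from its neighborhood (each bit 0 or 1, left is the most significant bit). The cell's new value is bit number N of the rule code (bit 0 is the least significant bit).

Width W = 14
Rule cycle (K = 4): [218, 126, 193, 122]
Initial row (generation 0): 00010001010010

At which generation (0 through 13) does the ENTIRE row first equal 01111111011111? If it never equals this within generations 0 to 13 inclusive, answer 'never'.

Answer: 2

Derivation:
Gen 0: 00010001010010
Gen 1 (rule 218): 00101010001101
Gen 2 (rule 126): 01111111011111
Gen 3 (rule 193): 00111111001111
Gen 4 (rule 122): 01100001111001
Gen 5 (rule 218): 11110011111110
Gen 6 (rule 126): 10011110000011
Gen 7 (rule 193): 00001110111001
Gen 8 (rule 122): 00011011101110
Gen 9 (rule 218): 00111011101111
Gen 10 (rule 126): 01101110111001
Gen 11 (rule 193): 00100110011000
Gen 12 (rule 122): 01011111111100
Gen 13 (rule 218): 10011111111110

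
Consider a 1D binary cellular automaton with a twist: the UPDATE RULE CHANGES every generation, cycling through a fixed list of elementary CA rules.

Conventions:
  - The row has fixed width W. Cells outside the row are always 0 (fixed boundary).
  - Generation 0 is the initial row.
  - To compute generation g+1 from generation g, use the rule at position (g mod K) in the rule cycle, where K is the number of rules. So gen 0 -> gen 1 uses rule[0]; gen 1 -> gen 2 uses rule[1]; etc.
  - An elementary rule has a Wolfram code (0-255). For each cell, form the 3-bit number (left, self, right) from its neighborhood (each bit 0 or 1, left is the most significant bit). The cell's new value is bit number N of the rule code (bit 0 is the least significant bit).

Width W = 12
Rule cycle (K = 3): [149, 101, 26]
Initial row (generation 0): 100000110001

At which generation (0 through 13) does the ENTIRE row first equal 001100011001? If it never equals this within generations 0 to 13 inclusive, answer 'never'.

Gen 0: 100000110001
Gen 1 (rule 149): 111110001101
Gen 2 (rule 101): 000010100111
Gen 3 (rule 26): 000100011100
Gen 4 (rule 149): 110111001011
Gen 5 (rule 101): 011001001101
Gen 6 (rule 26): 110110111000
Gen 7 (rule 149): 000000010111
Gen 8 (rule 101): 111111011001
Gen 9 (rule 26): 100000010110
Gen 10 (rule 149): 111111010001
Gen 11 (rule 101): 000001110101
Gen 12 (rule 26): 000011000000
Gen 13 (rule 149): 111000111111

Answer: never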